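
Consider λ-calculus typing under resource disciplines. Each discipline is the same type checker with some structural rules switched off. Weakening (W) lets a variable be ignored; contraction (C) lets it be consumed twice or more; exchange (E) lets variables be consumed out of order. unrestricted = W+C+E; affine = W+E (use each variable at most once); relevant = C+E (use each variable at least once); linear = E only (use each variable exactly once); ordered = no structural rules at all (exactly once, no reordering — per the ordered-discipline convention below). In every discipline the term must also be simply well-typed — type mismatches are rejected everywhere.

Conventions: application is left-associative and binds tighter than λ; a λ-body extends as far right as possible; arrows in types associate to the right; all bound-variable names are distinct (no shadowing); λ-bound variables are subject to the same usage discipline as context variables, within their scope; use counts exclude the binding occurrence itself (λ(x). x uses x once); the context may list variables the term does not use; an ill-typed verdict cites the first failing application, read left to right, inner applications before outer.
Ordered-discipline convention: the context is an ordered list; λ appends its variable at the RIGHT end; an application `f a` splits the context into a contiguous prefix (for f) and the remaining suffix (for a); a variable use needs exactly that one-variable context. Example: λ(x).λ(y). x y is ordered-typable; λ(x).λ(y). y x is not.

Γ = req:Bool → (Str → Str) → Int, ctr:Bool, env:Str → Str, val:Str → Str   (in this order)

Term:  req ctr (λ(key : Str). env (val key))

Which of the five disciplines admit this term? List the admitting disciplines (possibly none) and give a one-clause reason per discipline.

admitting disciplines: ordered, linear, affine, relevant, unrestricted
counts: req: 1×; ctr: 1×; env: 1×; val: 1×; key (bound): 1×
use order (left to right): req, ctr, env, val, key
typing: the term checks, with type Int
ordered: ✓ — req, ctr, env, val, key: once each, no exchange needed
linear: ✓ — req, ctr, env, val, key: one use apiece
affine: ✓ — none of req, ctr, env, val, key used more than once
relevant: ✓ — none of req, ctr, env, val, key goes unused
unrestricted: ✓ — typability at Int is all that's needed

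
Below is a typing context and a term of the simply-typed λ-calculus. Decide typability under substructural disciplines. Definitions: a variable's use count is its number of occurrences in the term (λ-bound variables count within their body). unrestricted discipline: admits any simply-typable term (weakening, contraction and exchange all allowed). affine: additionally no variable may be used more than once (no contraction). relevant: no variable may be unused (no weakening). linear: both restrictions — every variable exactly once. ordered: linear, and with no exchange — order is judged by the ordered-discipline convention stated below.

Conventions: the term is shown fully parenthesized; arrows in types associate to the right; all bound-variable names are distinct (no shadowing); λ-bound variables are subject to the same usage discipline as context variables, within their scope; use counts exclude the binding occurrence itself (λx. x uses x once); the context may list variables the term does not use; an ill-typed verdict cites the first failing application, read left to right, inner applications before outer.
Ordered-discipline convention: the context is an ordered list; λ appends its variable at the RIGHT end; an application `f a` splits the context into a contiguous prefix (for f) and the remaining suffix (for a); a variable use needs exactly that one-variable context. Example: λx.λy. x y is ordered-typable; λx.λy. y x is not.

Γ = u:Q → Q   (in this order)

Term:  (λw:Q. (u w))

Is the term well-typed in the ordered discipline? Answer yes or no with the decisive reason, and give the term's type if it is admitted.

yes — single-use (u, w), ordered derivation ok; term : Q → Q
usage: u=1, w [bound]=1
use order (left to right): u, w
typing: well-typed at Q → Q
per-discipline verdicts: ordered ✓ · linear ✓ · affine ✓ · relevant ✓ · unrestricted ✓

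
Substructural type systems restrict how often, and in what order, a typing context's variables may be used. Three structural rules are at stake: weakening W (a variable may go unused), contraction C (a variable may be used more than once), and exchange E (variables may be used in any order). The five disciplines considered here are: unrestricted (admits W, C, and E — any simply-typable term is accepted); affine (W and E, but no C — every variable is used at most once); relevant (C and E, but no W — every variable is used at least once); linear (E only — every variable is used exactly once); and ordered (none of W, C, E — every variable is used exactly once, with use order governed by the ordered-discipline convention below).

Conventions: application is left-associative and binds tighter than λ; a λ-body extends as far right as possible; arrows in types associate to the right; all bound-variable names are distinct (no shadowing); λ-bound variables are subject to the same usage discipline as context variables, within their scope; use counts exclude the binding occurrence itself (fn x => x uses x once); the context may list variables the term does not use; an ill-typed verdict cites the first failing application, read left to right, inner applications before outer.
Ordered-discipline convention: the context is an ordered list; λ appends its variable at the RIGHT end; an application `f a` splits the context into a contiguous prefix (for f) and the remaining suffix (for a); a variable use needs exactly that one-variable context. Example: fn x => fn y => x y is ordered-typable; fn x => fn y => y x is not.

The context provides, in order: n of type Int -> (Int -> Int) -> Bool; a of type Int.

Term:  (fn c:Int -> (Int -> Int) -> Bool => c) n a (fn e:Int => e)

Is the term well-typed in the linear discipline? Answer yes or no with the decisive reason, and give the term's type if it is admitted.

yes — single use per variable (n, a, c, e); term : Bool
use counts: n=1, a=1, c [bound]=1, e [bound]=1
order of uses: c, n, a, e
typing: well-typed — term : Bool
all disciplines: ordered ✓; linear ✓; affine ✓; relevant ✓; unrestricted ✓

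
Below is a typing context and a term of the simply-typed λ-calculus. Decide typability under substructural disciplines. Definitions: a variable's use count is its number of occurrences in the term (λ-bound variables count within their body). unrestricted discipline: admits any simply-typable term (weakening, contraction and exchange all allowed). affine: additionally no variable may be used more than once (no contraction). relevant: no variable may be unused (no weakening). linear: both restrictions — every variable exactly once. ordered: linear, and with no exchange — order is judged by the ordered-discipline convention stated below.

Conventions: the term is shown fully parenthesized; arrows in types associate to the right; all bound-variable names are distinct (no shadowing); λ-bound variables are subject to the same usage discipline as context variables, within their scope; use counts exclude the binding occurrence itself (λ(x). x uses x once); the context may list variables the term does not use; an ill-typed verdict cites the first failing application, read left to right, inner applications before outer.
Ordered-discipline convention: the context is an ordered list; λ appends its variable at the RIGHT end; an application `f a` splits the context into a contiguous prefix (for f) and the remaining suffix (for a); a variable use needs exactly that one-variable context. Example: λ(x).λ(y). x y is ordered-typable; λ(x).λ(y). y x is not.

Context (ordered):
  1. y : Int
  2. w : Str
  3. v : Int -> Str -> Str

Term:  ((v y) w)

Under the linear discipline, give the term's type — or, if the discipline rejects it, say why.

term : Str
variable uses: y=1, w=1, v=1
order of uses: v, y, w
typing: the term checks, with type Str
summary: ordered ✗, linear ✓, affine ✓, relevant ✓, unrestricted ✓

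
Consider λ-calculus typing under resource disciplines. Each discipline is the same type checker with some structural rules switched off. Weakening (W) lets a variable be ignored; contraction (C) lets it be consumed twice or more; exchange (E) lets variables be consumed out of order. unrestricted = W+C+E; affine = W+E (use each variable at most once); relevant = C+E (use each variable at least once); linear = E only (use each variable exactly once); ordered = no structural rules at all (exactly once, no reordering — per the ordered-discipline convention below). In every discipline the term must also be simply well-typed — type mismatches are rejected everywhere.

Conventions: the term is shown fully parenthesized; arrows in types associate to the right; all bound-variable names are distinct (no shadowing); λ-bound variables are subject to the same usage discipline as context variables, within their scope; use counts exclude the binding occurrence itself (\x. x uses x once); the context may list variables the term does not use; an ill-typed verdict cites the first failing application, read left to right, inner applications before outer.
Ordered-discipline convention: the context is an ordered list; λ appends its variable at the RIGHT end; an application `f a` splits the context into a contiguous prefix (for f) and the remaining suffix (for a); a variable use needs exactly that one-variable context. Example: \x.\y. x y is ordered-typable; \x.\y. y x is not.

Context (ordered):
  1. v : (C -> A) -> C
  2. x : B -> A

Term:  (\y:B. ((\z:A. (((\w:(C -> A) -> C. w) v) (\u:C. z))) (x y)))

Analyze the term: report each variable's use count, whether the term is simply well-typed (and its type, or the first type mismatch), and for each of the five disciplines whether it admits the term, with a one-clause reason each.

counts: v: 1, x: 1, y (λ-bound): 1, z (λ-bound): 1, w (λ-bound): 1, u (λ-bound): 0
use order (left to right): w, v, z, x, y
typing: well-typed at B -> C
ordered: ✗ — u never used (weakening)
linear: ✗ — u never used (weakening)
affine: ✓ — no duplicate uses among v, x, y, z, w, u
relevant: ✗ — u never used (weakening)
unrestricted: ✓ — simply typable at B -> C; W, C, E all held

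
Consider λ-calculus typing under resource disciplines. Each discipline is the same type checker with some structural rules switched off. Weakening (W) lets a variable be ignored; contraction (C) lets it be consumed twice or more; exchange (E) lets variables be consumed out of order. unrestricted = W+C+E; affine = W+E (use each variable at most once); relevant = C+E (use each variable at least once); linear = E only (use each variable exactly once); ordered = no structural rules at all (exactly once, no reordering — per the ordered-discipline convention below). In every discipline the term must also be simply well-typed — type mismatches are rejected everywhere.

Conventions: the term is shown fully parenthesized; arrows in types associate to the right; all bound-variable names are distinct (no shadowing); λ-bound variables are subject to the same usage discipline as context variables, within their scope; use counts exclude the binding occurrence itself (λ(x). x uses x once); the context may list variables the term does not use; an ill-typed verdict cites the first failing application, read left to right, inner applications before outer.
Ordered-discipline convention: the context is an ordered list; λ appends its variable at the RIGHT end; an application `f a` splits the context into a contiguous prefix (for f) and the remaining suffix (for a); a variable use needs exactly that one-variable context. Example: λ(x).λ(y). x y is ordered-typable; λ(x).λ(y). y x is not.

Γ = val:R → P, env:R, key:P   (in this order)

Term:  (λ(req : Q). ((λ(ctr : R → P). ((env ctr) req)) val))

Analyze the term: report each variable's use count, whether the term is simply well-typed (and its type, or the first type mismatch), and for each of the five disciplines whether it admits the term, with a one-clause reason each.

counts: val: 1, env: 1, key: 0, req (λ-bound): 1, ctr (λ-bound): 1
uses in reading order: env, ctr, req, val
typing: ill-typed: non-function type R applied to an argument
ordered: ✗, a type mismatch blocks all five
linear: ✗, the type mismatch rejects it
affine: ✗, not simply typable
relevant: ✗, fails simple typing
unrestricted: ✗, a type mismatch blocks all five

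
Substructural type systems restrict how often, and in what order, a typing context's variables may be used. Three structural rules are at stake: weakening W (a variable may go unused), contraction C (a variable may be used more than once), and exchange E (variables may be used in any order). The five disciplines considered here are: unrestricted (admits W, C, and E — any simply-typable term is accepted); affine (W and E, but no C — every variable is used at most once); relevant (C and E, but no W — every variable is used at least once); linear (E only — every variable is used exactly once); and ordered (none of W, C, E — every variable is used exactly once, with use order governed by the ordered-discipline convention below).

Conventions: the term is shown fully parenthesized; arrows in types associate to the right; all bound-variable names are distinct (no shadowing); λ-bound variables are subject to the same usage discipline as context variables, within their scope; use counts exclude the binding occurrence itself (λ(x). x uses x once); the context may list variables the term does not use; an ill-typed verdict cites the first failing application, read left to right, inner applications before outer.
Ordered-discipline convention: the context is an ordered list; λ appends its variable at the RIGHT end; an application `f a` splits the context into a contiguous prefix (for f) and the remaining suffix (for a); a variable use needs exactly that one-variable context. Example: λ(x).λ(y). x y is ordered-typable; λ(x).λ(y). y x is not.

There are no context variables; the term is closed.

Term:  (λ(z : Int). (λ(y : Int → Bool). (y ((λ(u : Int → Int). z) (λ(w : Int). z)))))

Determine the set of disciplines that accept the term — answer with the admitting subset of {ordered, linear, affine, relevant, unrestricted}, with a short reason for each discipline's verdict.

admitted in: unrestricted
counts: z [bound] ×2; y [bound] ×1; u [bound] ×0; w [bound] ×0
use order (left to right): y, z, z
typing: well-typed — term : Int → (Int → Bool) → Bool
ordered: ✗, uses contraction: z ×2; u, w left unused
linear: ✗, uses contraction: z ×2; u, w left unused
affine: ✗, uses contraction: z ×2
relevant: ✗, u, w left unused
unrestricted: ✓, well-typed at Int → (Int → Bool) → Bool; no restrictions here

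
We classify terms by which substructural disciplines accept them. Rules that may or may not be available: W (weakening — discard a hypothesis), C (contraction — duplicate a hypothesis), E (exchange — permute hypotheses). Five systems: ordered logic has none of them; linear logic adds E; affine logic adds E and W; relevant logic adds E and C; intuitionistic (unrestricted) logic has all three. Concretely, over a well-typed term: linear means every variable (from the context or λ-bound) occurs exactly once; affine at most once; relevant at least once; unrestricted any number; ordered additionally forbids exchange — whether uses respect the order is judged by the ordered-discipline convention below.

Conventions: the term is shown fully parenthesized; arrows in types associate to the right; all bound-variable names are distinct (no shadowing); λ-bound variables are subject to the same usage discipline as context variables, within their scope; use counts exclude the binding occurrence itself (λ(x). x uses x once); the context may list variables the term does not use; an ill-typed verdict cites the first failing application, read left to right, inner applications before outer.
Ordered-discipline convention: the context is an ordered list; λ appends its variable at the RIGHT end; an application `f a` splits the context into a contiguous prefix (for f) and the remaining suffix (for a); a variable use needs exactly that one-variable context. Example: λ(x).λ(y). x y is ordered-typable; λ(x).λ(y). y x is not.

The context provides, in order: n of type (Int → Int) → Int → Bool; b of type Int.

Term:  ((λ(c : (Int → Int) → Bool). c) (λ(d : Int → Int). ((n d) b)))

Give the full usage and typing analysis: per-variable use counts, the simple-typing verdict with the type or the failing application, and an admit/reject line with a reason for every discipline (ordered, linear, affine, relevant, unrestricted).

usage: n: 1, b: 1, c (λ-bound): 1, d (λ-bound): 1
order of uses: c, n, d, b
typing: the term checks, with type (Int → Int) → Bool
ordered ✗ (use order c, n, d, b needs exchange)
linear ✓ (each of n, b, c, d used exactly once)
affine ✓ (no duplicate uses among n, b, c, d)
relevant ✓ (none of n, b, c, d goes unused)
unrestricted ✓ (type-checks ((Int → Int) → Bool) and nothing is barred)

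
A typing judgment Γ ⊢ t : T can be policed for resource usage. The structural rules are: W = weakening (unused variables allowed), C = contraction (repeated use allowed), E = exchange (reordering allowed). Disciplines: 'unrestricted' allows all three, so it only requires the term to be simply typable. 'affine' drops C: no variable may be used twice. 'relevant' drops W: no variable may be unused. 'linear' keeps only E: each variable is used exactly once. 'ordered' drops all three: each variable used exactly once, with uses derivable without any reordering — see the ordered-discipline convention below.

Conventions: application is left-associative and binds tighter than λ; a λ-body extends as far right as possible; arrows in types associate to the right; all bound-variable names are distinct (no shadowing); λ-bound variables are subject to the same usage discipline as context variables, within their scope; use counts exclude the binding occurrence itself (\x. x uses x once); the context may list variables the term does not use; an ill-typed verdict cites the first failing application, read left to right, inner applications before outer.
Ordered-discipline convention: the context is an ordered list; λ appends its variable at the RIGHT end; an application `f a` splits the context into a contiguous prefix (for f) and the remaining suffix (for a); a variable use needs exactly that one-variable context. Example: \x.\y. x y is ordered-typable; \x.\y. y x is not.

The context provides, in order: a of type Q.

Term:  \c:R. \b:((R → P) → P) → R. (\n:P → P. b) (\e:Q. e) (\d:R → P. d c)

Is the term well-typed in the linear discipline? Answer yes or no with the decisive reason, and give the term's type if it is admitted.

no — a type mismatch blocks all five
usage: a: 0×; c (λ-bound): 1×; b (λ-bound): 1×; n (λ-bound): 0×; e (λ-bound): 1×; d (λ-bound): 1×
left-to-right use order: b, e, d, c
typing: ill-typed: argument of type Q → Q where P → P is required
per-discipline verdicts: ordered ✗; linear ✗; affine ✗; relevant ✗; unrestricted ✗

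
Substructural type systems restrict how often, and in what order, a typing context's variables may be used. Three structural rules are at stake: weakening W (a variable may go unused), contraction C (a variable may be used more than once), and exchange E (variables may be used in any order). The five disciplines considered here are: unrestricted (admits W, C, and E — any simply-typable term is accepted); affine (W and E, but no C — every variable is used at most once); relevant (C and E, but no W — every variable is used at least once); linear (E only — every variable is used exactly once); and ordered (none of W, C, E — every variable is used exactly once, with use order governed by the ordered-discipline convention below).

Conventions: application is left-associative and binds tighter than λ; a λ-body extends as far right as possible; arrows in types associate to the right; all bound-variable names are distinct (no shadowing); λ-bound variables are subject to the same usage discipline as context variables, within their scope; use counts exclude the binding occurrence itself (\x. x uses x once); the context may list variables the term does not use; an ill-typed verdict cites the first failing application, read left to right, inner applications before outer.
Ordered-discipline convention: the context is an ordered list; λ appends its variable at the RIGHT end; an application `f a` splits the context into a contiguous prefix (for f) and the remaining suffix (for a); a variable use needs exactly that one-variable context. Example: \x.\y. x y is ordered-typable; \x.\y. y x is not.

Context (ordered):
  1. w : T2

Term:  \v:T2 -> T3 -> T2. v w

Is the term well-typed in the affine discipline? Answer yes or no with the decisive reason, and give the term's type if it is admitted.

yes — at most one use each (w, v); term : (T2 -> T3 -> T2) -> T3 -> T2
counts: w: 1×; v (bound): 1×
order of uses: v, w
typing: the term checks, with type (T2 -> T3 -> T2) -> T3 -> T2
across the five disciplines: ordered ✗, linear ✓, affine ✓, relevant ✓, unrestricted ✓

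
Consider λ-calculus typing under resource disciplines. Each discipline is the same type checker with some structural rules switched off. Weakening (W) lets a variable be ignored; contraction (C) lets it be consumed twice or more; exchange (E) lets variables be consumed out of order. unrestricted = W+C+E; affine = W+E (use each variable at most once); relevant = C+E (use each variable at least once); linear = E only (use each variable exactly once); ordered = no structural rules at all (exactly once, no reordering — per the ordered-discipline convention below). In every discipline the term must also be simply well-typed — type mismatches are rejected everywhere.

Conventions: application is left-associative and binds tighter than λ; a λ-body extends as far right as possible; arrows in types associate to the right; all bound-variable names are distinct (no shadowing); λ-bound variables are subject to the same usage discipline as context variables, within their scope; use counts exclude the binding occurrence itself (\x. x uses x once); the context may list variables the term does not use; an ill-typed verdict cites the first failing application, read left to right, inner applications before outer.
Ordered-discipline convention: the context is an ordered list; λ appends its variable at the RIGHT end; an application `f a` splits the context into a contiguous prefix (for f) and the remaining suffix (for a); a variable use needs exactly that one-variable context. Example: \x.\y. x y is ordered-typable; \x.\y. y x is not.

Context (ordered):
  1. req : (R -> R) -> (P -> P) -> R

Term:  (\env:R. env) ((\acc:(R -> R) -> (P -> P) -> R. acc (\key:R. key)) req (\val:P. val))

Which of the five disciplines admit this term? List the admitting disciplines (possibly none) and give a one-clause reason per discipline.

accepted by: ordered, linear, affine, relevant, unrestricted
counts: req: 1; env (bound): 1; acc (bound): 1; key (bound): 1; val (bound): 1
order of uses: env, acc, key, req, val
typing: well-typed — term : R
ordered: ✓, req, env, acc, key, val: once each, no exchange needed
linear: ✓, req, env, acc, key, val: one use apiece
affine: ✓, req, env, acc, key, val: no repeats, contraction unneeded
relevant: ✓, every one of req, env, acc, key, val appears
unrestricted: ✓, typability at R is all that's needed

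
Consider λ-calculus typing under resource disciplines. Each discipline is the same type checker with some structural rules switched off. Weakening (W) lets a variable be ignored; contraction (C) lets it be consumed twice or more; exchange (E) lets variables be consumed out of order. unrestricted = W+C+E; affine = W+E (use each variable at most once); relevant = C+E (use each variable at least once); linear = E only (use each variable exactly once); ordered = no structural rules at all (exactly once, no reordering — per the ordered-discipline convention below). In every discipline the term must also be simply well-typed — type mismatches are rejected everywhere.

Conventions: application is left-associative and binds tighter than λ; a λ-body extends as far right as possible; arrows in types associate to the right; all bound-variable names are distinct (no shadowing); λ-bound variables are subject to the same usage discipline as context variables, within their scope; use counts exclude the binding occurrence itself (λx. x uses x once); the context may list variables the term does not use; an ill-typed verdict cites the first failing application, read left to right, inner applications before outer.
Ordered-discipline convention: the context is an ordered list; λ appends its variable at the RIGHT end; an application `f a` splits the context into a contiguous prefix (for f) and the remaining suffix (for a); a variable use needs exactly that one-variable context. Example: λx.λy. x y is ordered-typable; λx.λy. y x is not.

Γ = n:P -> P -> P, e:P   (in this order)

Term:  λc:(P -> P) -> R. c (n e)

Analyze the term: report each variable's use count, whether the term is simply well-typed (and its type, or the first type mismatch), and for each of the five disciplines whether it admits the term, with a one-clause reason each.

counts: n ×1, e ×1, c (λ-bound) ×1
uses in reading order: c, n, e
typing: the term checks, with type ((P -> P) -> R) -> R
ordered: ✗ — no ordered split (uses run c, n, e)
linear: ✓ — exactly-once usage across n, e, c
affine: ✓ — no duplicate uses among n, e, c
relevant: ✓ — every one of n, e, c appears
unrestricted: ✓ — well-typed at ((P -> P) -> R) -> R; no restrictions here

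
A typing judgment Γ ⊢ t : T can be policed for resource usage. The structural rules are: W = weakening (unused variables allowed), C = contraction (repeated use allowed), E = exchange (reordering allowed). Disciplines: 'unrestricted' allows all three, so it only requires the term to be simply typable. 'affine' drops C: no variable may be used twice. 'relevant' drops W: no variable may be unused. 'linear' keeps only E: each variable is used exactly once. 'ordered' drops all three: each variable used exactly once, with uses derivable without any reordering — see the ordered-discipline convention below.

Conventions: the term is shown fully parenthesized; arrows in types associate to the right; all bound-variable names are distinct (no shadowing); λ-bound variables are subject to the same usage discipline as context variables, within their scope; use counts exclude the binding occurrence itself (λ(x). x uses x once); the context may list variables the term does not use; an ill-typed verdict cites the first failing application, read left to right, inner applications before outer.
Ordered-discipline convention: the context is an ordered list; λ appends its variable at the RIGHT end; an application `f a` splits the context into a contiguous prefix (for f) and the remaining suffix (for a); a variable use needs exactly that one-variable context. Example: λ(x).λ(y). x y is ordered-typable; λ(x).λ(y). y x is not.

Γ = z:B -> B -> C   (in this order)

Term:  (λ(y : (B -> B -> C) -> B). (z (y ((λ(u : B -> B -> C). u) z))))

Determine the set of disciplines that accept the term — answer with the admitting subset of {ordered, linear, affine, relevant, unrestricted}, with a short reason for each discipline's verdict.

admitted in: relevant, unrestricted
use counts: z ×2, y [bound] ×1, u [bound] ×1
uses in reading order: z, y, u, z
typing: the term checks, with type ((B -> B -> C) -> B) -> B -> C
ordered: ✗ — uses contraction: z ×2
linear: ✗ — uses contraction: z ×2
affine: ✗ — uses contraction: z ×2
relevant: ✓ — every one of z, y, u appears
unrestricted: ✓ — typability at ((B -> B -> C) -> B) -> B -> C is all that's needed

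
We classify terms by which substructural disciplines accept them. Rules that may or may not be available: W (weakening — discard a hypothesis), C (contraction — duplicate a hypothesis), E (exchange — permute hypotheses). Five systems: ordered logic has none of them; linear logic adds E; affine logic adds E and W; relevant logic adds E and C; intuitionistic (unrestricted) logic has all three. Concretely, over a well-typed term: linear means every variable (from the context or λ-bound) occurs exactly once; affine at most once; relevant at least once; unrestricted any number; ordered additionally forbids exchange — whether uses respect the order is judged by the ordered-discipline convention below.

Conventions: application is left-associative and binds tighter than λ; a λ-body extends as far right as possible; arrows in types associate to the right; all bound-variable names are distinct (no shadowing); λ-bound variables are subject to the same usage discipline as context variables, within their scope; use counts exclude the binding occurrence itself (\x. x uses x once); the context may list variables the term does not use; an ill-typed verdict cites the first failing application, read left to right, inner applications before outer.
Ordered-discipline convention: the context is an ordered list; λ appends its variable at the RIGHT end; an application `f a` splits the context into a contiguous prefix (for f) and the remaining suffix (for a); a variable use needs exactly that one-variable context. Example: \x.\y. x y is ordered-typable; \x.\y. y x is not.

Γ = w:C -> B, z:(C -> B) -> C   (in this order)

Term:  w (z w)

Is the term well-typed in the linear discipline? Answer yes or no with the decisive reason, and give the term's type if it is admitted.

no — w ×2 used more than once (contraction)
usage: w=2; z=1
order of uses: w, z, w
typing: ✓ — B
per-discipline verdicts: ordered ✗ · linear ✗ · affine ✗ · relevant ✓ · unrestricted ✓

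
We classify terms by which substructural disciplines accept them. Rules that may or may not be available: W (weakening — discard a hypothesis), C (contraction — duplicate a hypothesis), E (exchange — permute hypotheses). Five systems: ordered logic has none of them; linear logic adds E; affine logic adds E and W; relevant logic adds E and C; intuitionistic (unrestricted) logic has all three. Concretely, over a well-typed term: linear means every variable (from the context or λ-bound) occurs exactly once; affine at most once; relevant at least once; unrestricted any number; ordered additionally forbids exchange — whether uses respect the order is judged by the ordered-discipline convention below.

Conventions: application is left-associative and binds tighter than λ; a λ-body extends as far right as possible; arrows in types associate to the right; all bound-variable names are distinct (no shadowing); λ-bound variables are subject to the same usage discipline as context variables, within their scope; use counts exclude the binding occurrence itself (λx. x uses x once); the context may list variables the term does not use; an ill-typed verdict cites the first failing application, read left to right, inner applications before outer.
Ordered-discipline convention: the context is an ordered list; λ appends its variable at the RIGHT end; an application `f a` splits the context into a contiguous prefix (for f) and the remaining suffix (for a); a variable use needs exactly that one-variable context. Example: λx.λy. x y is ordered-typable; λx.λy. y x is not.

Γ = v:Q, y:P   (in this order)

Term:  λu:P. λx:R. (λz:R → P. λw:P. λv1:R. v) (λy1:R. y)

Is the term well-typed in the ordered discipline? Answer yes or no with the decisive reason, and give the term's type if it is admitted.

no — u, x, z, w, v1, y1 left unused
variable uses: v ×1; y ×1; u (bound) ×0; x (bound) ×0; z (bound) ×0; w (bound) ×0; v1 (bound) ×0; y1 (bound) ×0
left-to-right use order: v, y
typing: well-typed — term : P → R → P → R → Q
across the five disciplines: ordered ✗ · linear ✗ · affine ✓ · relevant ✗ · unrestricted ✓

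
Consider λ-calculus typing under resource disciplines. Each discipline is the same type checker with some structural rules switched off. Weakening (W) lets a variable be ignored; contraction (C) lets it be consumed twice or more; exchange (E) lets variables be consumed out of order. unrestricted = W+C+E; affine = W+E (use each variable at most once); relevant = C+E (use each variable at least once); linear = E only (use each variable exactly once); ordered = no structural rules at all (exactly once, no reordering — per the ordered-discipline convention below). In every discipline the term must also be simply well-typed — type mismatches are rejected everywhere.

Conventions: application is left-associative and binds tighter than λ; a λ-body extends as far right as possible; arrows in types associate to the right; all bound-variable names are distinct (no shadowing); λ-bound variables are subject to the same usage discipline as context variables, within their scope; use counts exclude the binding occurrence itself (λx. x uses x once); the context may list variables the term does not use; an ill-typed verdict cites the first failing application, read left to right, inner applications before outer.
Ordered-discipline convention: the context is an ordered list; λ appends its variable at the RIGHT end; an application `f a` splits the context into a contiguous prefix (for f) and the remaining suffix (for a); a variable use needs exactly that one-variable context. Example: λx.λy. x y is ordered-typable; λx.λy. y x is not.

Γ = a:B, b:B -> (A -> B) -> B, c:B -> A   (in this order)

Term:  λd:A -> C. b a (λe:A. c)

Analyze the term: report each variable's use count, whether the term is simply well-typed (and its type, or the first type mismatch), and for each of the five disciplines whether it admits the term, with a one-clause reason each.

counts: a ×1; b ×1; c ×1; d (λ-bound) ×0; e (λ-bound) ×0
order of uses: b, a, c
typing: ill-typed: argument of type A -> B -> A where A -> B is required
ordered ✗ (fails simple typing)
linear ✗ (a type mismatch blocks all five)
affine ✗ (the type mismatch rejects it)
relevant ✗ (not simply typable)
unrestricted ✗ (fails simple typing)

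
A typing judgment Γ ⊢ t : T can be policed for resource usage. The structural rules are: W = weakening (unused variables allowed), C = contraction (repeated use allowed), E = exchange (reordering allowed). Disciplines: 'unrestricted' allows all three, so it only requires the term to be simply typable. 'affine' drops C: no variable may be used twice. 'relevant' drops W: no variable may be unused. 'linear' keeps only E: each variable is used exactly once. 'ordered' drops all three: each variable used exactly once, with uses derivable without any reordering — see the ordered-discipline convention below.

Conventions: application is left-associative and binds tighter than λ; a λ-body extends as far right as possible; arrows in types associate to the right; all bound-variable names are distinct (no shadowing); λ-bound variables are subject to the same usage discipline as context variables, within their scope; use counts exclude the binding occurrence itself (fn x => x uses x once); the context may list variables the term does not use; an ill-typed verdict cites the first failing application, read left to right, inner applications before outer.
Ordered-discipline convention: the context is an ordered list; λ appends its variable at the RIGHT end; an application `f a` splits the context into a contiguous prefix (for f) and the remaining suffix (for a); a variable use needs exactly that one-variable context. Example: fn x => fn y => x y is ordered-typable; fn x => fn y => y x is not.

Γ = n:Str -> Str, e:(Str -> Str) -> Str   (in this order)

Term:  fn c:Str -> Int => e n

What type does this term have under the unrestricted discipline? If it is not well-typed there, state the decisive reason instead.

term : (Str -> Int) -> Str
variable uses: n: 1, e: 1, c (bound): 0
use order (left to right): e, n
typing: ✓ — (Str -> Int) -> Str
per-discipline verdicts: ordered ✗; linear ✗; affine ✓; relevant ✗; unrestricted ✓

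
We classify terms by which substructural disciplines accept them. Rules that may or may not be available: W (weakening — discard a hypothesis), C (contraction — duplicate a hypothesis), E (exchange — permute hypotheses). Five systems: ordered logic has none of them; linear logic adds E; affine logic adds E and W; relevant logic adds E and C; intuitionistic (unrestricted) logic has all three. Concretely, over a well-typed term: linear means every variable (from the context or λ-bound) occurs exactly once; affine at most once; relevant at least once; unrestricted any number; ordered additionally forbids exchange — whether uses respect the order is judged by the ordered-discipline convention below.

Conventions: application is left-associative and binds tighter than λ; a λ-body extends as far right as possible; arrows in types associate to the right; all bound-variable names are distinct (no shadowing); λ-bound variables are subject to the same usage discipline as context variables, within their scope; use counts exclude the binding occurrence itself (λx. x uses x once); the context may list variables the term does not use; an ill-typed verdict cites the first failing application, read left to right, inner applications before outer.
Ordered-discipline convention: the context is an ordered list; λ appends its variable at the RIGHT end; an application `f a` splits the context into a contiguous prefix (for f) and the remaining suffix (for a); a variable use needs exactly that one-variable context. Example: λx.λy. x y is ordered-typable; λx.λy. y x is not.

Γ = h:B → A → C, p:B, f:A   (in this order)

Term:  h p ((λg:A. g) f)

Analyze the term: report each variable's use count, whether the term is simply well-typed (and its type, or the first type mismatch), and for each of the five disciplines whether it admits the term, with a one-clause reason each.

usage: h: 1; p: 1; f: 1; g [bound]: 1
left-to-right use order: h, p, g, f
typing: ✓ — C
ordered ✓ (h, p, f, g once each; derivable with no W/C/E)
linear ✓ (single use per variable (h, p, f, g))
affine ✓ (h, p, f, g: no repeats, contraction unneeded)
relevant ✓ (none of h, p, f, g goes unused)
unrestricted ✓ (type-checks (C) and nothing is barred)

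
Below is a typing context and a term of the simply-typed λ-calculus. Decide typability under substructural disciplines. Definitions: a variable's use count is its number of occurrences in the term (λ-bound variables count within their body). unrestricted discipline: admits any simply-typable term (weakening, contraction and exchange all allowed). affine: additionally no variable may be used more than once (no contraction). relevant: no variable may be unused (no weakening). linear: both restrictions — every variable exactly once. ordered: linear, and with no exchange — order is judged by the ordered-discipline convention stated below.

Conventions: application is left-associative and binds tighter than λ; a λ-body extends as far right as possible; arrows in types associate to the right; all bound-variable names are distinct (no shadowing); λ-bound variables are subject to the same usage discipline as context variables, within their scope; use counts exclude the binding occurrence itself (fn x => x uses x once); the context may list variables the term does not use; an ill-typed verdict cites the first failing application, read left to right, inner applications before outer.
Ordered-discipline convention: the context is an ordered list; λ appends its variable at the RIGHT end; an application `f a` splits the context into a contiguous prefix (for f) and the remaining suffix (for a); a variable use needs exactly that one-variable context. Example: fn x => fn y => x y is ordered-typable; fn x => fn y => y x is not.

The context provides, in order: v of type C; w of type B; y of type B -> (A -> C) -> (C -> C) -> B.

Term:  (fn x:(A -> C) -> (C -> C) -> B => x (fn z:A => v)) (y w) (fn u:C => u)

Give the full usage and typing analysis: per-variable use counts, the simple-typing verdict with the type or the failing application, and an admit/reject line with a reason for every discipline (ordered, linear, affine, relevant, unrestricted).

usage: v: 1×; w: 1×; y: 1×; x (bound): 1×; z (bound): 0×; u (bound): 1×
use order (left to right): x, v, y, w, u
typing: ✓ — B
ordered: ✗ — needs weakening: z unused
linear: ✗ — needs weakening: z unused
affine: ✓ — none of v, w, y, x, z, u used more than once
relevant: ✗ — needs weakening: z unused
unrestricted: ✓ — well-typed at B; no restrictions here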